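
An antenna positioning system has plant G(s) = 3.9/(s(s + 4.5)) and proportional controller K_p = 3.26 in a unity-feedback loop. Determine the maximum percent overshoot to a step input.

7.77%

The closed-loop denominator s² + 4.5s + 12.71 gives ω_n = √12.71 = 3.566 and ζ = 4.5/(2ω_n) = 0.631.
%OS = 100·exp(−πζ/√(1−ζ²)) = 100·exp(−π·0.631/√0.6018) = 7.77%.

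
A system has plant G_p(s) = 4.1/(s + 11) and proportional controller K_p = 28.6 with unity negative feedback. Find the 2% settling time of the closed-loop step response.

Closed-loop transfer function: T(s) = K_p·G_p(s)/(1 + K_p·G_p(s)) = 117.3/(s + 11 + 117.3) = 117.3/(s + 128.3).
Time constant τ = 1/128.3 = 0.007797 s, so the 2% settling time is about 4τ = 0.0312 s.

T_s ≈ 0.0312 s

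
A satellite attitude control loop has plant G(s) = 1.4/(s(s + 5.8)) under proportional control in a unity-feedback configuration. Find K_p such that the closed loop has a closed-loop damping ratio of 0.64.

K_p = 14.7

Closed-loop characteristic equation: s² + 5.8s + K_p·1.4 = 0.
So ω_n = √(1.4K_p) and 2ζω_n = 5.8, giving ζ = 5.8/(2√(1.4K_p)).
Setting ζ = 0.64: √(1.4K_p) = 5.8/(2·0.64) = 4.531, so K_p = 20.53/1.4 = 14.7.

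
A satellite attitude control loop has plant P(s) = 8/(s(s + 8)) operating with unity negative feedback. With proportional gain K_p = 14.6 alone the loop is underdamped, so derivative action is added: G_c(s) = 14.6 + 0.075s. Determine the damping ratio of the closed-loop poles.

ζ = 0.398

Forward path: (14.6 + 0.075s)·8/(s(s+8)). The closed-loop characteristic equation is s² + (8 + 8·0.075)s + 8·14.6 = 0.
That is s² + 8.6s + 116.8 = 0, so ω_n = 10.81 rad/s and ζ = 8.6/(2·10.81) = 0.3979.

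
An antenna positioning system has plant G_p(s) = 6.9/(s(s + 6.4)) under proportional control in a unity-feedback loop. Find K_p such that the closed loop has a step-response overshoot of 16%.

From %OS = 100·exp(−πζ/√(1−ζ²)) = 16%, ζ = −ln(0.16)/√(π²+ln²(0.16)) = 0.5039.
Characteristic equation s² + 6.4s + 6.9K_p = 0 gives ζ = 6.4/(2√(6.9K_p)).
Setting ζ = 0.5039: √(6.9K_p) = 6.4/(2·0.5039) = 6.351, so K_p = 40.33/6.9 = 5.85.

K_p = 5.85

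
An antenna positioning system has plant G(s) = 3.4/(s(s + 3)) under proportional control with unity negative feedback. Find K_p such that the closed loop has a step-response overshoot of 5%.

From %OS = 100·exp(−πζ/√(1−ζ²)) = 5%, ζ = −ln(0.05)/√(π²+ln²(0.05)) = 0.6901.
Characteristic equation s² + 3s + 3.4K_p = 0 gives ζ = 3/(2√(3.4K_p)).
Setting ζ = 0.6901: √(3.4K_p) = 3/(2·0.6901) = 2.174, so K_p = 4.724/3.4 = 1.39.

K_p = 1.39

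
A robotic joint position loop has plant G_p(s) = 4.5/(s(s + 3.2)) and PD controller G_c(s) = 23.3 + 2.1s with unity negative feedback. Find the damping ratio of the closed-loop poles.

Forward path: (23.3 + 2.1s)·4.5/(s(s+3.2)). The closed-loop characteristic equation is s² + (3.2 + 4.5·2.1)s + 4.5·23.3 = 0.
That is s² + 12.65s + 104.9 = 0, so ω_n = 10.24 rad/s and ζ = 12.65/(2·10.24) = 0.6177.

ζ = 0.618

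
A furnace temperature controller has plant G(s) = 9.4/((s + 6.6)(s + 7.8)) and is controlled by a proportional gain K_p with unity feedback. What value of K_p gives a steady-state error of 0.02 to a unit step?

For a type-0 loop with proportional control, e_ss = 1/(1 + K_p·G(0)).
G(0) = 0.1826. Require 1/(1 + K_p·0.1826) = 0.02, so 1 + 0.1826·K_p = 50.
K_p = (50 − 1)/0.1826 = 268.

K_p = 268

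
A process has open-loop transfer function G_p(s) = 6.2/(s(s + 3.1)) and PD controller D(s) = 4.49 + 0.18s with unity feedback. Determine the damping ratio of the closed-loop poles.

ζ = 0.4

Forward path: (4.49 + 0.18s)·6.2/(s(s+3.1)). The closed-loop characteristic equation is s² + (3.1 + 6.2·0.18)s + 6.2·4.49 = 0.
That is s² + 4.216s + 27.84 = 0, so ω_n = 5.276 rad/s and ζ = 4.216/(2·5.276) = 0.3995.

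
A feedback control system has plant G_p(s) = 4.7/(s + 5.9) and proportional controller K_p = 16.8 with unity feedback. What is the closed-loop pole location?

Closed-loop transfer function: T(s) = K_p·G_p(s)/(1 + K_p·G_p(s)) = 78.96/(s + 5.9 + 78.96) = 78.96/(s + 84.86).
The closed-loop pole is at s = −84.86.

s = -84.86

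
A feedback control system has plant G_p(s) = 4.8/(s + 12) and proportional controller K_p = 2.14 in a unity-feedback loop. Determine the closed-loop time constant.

τ = 0.0449 s

Closed-loop transfer function: T(s) = K_p·G_p(s)/(1 + K_p·G_p(s)) = 10.27/(s + 12 + 10.27) = 10.27/(s + 22.27).
Time constant τ = 1/22.27 = 0.0449 s.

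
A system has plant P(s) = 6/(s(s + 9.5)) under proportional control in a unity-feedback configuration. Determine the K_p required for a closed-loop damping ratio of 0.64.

Closed-loop characteristic equation: s² + 9.5s + K_p·6 = 0.
So ω_n = √(6K_p) and 2ζω_n = 9.5, giving ζ = 9.5/(2√(6K_p)).
Setting ζ = 0.64: √(6K_p) = 9.5/(2·0.64) = 7.422, so K_p = 55.08/6 = 9.18.

K_p = 9.18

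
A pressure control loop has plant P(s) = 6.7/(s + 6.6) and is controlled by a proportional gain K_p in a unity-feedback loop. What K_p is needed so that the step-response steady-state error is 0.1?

The loop is type 0, so e_ss(step) = 1/(1 + K_pos) with K_pos = K_p·P(0).
P(0) = 1.015. Require 1/(1 + K_p·1.015) = 0.1, so 1 + 1.015·K_p = 10.
K_p = (10 − 1)/1.015 = 8.87.

K_p = 8.87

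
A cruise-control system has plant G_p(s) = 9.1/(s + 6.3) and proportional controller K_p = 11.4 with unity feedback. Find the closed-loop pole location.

s = -110

Closed-loop transfer function: T(s) = K_p·G_p(s)/(1 + K_p·G_p(s)) = 103.7/(s + 6.3 + 103.7) = 103.7/(s + 110).
The closed-loop pole is at s = −110.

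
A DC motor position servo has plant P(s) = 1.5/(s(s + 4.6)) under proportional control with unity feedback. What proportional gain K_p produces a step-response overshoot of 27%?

From %OS = 100·exp(−πζ/√(1−ζ²)) = 27%, ζ = −ln(0.27)/√(π²+ln²(0.27)) = 0.3847.
Characteristic equation s² + 4.6s + 1.5K_p = 0 gives ζ = 4.6/(2√(1.5K_p)).
Setting ζ = 0.3847: √(1.5K_p) = 4.6/(2·0.3847) = 5.979, so K_p = 35.74/1.5 = 23.8.

K_p = 23.8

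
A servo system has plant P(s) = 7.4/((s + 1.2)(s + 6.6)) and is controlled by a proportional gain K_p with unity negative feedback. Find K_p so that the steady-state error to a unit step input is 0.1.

K_p = 9.63

The loop is type 0, so e_ss(step) = 1/(1 + K_pos) with K_pos = K_p·P(0).
P(0) = 0.9343. Require 1/(1 + K_p·0.9343) = 0.1, so 1 + 0.9343·K_p = 10.
K_p = (10 − 1)/0.9343 = 9.63.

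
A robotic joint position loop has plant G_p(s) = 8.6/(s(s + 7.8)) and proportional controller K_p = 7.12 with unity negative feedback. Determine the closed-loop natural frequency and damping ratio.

ω_n = 7.83 rad/s, ζ = 0.498

The closed-loop denominator is s(s+7.8) + 7.12·8.6 = s² + 7.8s + 61.23.
So ω_n² = 61.23 ⇒ ω_n = 7.825 rad/s, and ζ = 7.8/(2ω_n) = 0.498.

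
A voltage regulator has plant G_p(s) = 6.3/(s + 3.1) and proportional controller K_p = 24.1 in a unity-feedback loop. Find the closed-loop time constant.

τ = 0.00645 s

Closed-loop transfer function: T(s) = K_p·G_p(s)/(1 + K_p·G_p(s)) = 151.8/(s + 3.1 + 151.8) = 151.8/(s + 154.9).
Time constant τ = 1/154.9 = 0.00645 s.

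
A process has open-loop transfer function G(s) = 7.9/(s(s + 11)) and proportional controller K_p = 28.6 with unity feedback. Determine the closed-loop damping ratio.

The closed-loop denominator is s(s+11) + 28.6·7.9 = s² + 11s + 225.9.
Matching s² + 2ζω_n s + ω_n²: ω_n = √225.9 = 15.03 rad/s and 2ζω_n = 11, so ζ = 11/(2·15.03) = 0.366.

ζ = 0.366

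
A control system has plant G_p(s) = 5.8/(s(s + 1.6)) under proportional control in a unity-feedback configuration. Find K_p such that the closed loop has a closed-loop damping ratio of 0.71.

K_p = 0.219

Closed-loop characteristic equation: s² + 1.6s + K_p·5.8 = 0.
So ω_n = √(5.8K_p) and 2ζω_n = 1.6, giving ζ = 1.6/(2√(5.8K_p)).
Setting ζ = 0.71: √(5.8K_p) = 1.6/(2·0.71) = 1.127, so K_p = 1.27/5.8 = 0.219.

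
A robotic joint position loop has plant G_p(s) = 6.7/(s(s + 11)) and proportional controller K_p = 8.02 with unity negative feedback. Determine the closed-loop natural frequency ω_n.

ω_n = 7.33 rad/s

1 + K_p·G_p(s) = 0 gives s² + 11s + 53.73 = 0.
So ω_n² = 53.73 ⇒ ω_n = 7.33 rad/s, and ζ = 11/(2ω_n) = 0.75.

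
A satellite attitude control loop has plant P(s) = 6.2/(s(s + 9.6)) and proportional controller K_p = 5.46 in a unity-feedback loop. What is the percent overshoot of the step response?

From 1 + K_pP(s) = 0: s² + 9.6s + 33.85 = 0 ⇒ ω_n = 5.818, ζ = 0.825.
%OS = 100·exp(−πζ/√(1−ζ²)) = 100·exp(−π·0.825/√0.3194) = 1.02%.

1.02%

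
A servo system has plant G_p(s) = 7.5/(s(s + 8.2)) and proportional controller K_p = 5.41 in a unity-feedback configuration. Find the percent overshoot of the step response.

7.12%

From 1 + K_pG_p(s) = 0: s² + 8.2s + 40.58 = 0 ⇒ ω_n = 6.37, ζ = 0.6437.
%OS = 100·exp(−πζ/√(1−ζ²)) = 100·exp(−π·0.6437/√0.5857) = 7.12%.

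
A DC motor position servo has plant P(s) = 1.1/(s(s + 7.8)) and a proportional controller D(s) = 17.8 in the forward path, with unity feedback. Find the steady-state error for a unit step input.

The open loop D(s)P(s) has a pole at the origin (type 1), so the static position error constant is infinite and e_ss = 1/(1+∞) = 0.

0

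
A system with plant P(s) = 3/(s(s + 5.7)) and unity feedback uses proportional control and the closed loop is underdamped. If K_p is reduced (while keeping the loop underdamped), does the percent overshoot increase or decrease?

ζ = 5.7/(2√(3K_p)) rises as K_p falls; higher damping means less overshoot.

decrease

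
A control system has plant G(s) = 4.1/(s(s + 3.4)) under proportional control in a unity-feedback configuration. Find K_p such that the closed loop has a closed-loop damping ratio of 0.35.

Closed-loop characteristic equation: s² + 3.4s + K_p·4.1 = 0.
So ω_n = √(4.1K_p) and 2ζω_n = 3.4, giving ζ = 3.4/(2√(4.1K_p)).
Setting ζ = 0.35: √(4.1K_p) = 3.4/(2·0.35) = 4.857, so K_p = 23.59/4.1 = 5.75.

K_p = 5.75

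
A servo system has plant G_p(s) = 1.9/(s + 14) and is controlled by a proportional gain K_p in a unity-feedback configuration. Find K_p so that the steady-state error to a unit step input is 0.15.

K_p = 41.8

The loop is type 0, so e_ss(step) = 1/(1 + K_pos) with K_pos = K_p·G_p(0).
G_p(0) = 0.1357. Require 1/(1 + K_p·0.1357) = 0.15, so 1 + 0.1357·K_p = 6.667.
K_p = (6.667 − 1)/0.1357 = 41.8.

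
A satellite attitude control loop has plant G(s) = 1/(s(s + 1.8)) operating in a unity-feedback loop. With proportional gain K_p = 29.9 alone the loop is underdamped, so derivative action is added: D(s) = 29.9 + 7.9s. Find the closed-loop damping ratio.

ζ = 0.887

Forward path: (29.9 + 7.9s)·1/(s(s+1.8)). The closed-loop characteristic equation is s² + (1.8 + 1·7.9)s + 1·29.9 = 0.
That is s² + 9.7s + 29.9 = 0, so ω_n = 5.468 rad/s and ζ = 9.7/(2·5.468) = 0.887.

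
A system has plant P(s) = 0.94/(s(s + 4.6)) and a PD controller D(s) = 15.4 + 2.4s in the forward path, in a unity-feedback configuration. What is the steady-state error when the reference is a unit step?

The open loop D(s)P(s) has a pole at the origin (type 1), so the static position error constant is infinite and e_ss = 1/(1+∞) = 0.

0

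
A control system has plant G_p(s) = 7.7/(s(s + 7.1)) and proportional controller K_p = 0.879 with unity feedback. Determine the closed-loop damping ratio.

ζ = 1.36

With unity feedback the closed-loop characteristic equation is s² + 7.1s + 0.879·7.7 = s² + 7.1s + 6.768 = 0.
Matching s² + 2ζω_n s + ω_n²: ω_n = √6.768 = 2.602 rad/s and 2ζω_n = 7.1, so ζ = 7.1/(2·2.602) = 1.36.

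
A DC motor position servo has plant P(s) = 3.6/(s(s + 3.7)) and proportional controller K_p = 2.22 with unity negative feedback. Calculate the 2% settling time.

T_s ≈ 2.16 s

The closed-loop denominator s² + 3.7s + 7.992 gives ω_n = √7.992 = 2.827 and ζ = 3.7/(2ω_n) = 0.6544.
2% settling time T_s ≈ 4/(ζω_n) = 4/1.85 = 2.16 s.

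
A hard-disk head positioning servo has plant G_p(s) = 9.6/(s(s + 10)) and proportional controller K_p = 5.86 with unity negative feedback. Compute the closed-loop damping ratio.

The closed-loop denominator is s(s+10) + 5.86·9.6 = s² + 10s + 56.26.
Matching s² + 2ζω_n s + ω_n²: ω_n = √56.26 = 7.5 rad/s and 2ζω_n = 10, so ζ = 10/(2·7.5) = 0.667.

ζ = 0.667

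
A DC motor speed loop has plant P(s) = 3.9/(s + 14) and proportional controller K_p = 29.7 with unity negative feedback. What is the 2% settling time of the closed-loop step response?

T_s ≈ 0.0308 s

Closed-loop transfer function: T(s) = K_p·P(s)/(1 + K_p·P(s)) = 115.8/(s + 14 + 115.8) = 115.8/(s + 129.8).
Time constant τ = 1/129.8 = 0.007702 s, so the 2% settling time is about 4τ = 0.0308 s.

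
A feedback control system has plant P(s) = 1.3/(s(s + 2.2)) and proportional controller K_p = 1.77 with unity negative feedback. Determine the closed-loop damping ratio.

The closed-loop denominator is s(s+2.2) + 1.77·1.3 = s² + 2.2s + 2.301.
Matching s² + 2ζω_n s + ω_n²: ω_n = √2.301 = 1.517 rad/s and 2ζω_n = 2.2, so ζ = 2.2/(2·1.517) = 0.725.

ζ = 0.725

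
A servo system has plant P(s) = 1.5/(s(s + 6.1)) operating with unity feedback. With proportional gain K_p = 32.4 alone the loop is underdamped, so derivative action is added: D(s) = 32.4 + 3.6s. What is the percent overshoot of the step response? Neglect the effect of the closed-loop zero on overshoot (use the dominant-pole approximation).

Forward path: (32.4 + 3.6s)·1.5/(s(s+6.1)). The closed-loop characteristic equation is s² + (6.1 + 1.5·3.6)s + 1.5·32.4 = 0.
That is s² + 11.5s + 48.6 = 0, so ω_n = 6.971 rad/s and ζ = 11.5/(2·6.971) = 0.8248.
%OS = 100·exp(−πζ/√(1−ζ²)) = 1.02%.

1.02%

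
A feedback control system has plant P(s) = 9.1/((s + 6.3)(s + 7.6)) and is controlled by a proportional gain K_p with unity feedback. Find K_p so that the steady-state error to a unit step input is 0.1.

K_p = 47.4

For a type-0 loop with proportional control, e_ss = 1/(1 + K_p·P(0)).
P(0) = 0.1901. Require 1/(1 + K_p·0.1901) = 0.1, so 1 + 0.1901·K_p = 10.
K_p = (10 − 1)/0.1901 = 47.4.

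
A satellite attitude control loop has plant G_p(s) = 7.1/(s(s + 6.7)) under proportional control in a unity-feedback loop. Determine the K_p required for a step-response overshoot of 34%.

K_p = 15

From %OS = 100·exp(−πζ/√(1−ζ²)) = 34%, ζ = −ln(0.34)/√(π²+ln²(0.34)) = 0.3248.
Characteristic equation s² + 6.7s + 7.1K_p = 0 gives ζ = 6.7/(2√(7.1K_p)).
Setting ζ = 0.3248: √(7.1K_p) = 6.7/(2·0.3248) = 10.31, so K_p = 106.4/7.1 = 15.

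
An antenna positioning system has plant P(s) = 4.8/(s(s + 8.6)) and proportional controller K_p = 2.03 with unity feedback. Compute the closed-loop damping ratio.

The closed-loop denominator is s(s+8.6) + 2.03·4.8 = s² + 8.6s + 9.744.
So ω_n² = 9.744 ⇒ ω_n = 3.122 rad/s, and ζ = 8.6/(2ω_n) = 1.38.

ζ = 1.38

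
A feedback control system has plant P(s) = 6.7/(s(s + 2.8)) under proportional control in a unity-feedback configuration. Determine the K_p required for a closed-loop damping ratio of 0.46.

Closed-loop characteristic equation: s² + 2.8s + K_p·6.7 = 0.
So ω_n = √(6.7K_p) and 2ζω_n = 2.8, giving ζ = 2.8/(2√(6.7K_p)).
Setting ζ = 0.46: √(6.7K_p) = 2.8/(2·0.46) = 3.043, so K_p = 9.263/6.7 = 1.38.

K_p = 1.38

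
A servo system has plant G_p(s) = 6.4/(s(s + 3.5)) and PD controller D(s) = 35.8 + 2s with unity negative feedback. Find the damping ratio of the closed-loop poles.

Forward path: (35.8 + 2s)·6.4/(s(s+3.5)). The closed-loop characteristic equation is s² + (3.5 + 6.4·2)s + 6.4·35.8 = 0.
That is s² + 16.3s + 229.1 = 0, so ω_n = 15.14 rad/s and ζ = 16.3/(2·15.14) = 0.5384.

ζ = 0.538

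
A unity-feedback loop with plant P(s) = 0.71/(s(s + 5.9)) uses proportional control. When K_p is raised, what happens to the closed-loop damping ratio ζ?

ζ = 5.9/(2√(0.71K_p)); increasing K_p raises the denominator, so ζ falls.

decrease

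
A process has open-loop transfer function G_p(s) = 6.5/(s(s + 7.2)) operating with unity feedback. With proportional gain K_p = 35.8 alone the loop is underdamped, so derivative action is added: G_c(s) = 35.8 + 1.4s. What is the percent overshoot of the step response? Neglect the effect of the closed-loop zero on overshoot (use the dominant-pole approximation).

Forward path: (35.8 + 1.4s)·6.5/(s(s+7.2)). The closed-loop characteristic equation is s² + (7.2 + 6.5·1.4)s + 6.5·35.8 = 0.
That is s² + 16.3s + 232.7 = 0, so ω_n = 15.25 rad/s and ζ = 16.3/(2·15.25) = 0.5343.
%OS = 100·exp(−πζ/√(1−ζ²)) = 13.7%.

13.7%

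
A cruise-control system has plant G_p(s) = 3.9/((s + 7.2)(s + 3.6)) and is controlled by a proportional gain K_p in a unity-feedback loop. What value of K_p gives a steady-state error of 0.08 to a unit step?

The loop is type 0, so e_ss(step) = 1/(1 + K_pos) with K_pos = K_p·G_p(0).
G_p(0) = 0.1505. Require 1/(1 + K_p·0.1505) = 0.08, so 1 + 0.1505·K_p = 12.5.
K_p = (12.5 − 1)/0.1505 = 76.4.

K_p = 76.4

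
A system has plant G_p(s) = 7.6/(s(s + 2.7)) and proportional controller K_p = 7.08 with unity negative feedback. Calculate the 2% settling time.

T_s ≈ 2.96 s

Closed-loop characteristic equation: s² + 2.7s + 53.81 = 0, so ω_n = 7.335 rad/s and ζ = 2.7/(2·7.335) = 0.184.
2% settling time T_s ≈ 4/(ζω_n) = 4/1.35 = 2.96 s.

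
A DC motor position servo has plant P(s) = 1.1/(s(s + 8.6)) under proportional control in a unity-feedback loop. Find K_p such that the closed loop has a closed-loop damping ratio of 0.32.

Closed-loop characteristic equation: s² + 8.6s + K_p·1.1 = 0.
So ω_n = √(1.1K_p) and 2ζω_n = 8.6, giving ζ = 8.6/(2√(1.1K_p)).
Setting ζ = 0.32: √(1.1K_p) = 8.6/(2·0.32) = 13.44, so K_p = 180.6/1.1 = 164.

K_p = 164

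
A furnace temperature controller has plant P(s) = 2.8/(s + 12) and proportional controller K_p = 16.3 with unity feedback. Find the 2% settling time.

T_s ≈ 0.0694 s

Closed-loop transfer function: T(s) = K_p·P(s)/(1 + K_p·P(s)) = 45.64/(s + 12 + 45.64) = 45.64/(s + 57.64).
Time constant τ = 1/57.64 = 0.01735 s, so the 2% settling time is about 4τ = 0.0694 s.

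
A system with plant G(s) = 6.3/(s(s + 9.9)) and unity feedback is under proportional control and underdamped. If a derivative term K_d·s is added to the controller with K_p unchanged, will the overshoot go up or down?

The derivative term adds K·K_d to the s-coefficient of the characteristic equation, raising 2ζω_n while ω_n is unchanged; ζ increases, so overshoot decreases.

decrease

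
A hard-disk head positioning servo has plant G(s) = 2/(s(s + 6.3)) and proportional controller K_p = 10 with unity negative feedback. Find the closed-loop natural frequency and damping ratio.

The closed-loop denominator is s(s+6.3) + 10·2 = s² + 6.3s + 20.
So ω_n² = 20 ⇒ ω_n = 4.472 rad/s, and ζ = 6.3/(2ω_n) = 0.704.

ω_n = 4.47 rad/s, ζ = 0.704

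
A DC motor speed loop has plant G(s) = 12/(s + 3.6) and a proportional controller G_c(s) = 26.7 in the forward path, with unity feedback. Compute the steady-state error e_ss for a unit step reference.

0.0111

The loop is type 0. Static position error constant K_pos = G_c(0)·G(0) = 26.7·3.333 = 89.
Steady-state error to a unit step: e_ss = 1/(1+K_pos) = 1/90 = 0.0111.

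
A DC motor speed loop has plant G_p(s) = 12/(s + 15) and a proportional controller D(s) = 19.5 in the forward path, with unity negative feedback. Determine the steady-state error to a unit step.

0.0602

The loop is type 0. Static position error constant K_pos = D(0)·G_p(0) = 19.5·0.8 = 15.6.
Steady-state error to a unit step: e_ss = 1/(1+K_pos) = 1/16.6 = 0.0602.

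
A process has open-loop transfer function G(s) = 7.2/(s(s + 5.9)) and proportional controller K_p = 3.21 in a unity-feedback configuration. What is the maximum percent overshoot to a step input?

8.7%

The closed-loop denominator s² + 5.9s + 23.11 gives ω_n = √23.11 = 4.807 and ζ = 5.9/(2ω_n) = 0.6136.
%OS = 100·exp(−πζ/√(1−ζ²)) = 100·exp(−π·0.6136/√0.6235) = 8.7%.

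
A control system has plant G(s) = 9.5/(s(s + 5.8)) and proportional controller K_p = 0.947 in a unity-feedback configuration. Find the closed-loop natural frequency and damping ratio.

ω_n = 3 rad/s, ζ = 0.967

With unity feedback the closed-loop characteristic equation is s² + 5.8s + 0.947·9.5 = s² + 5.8s + 8.996 = 0.
Matching s² + 2ζω_n s + ω_n²: ω_n = √8.996 = 2.999 rad/s and 2ζω_n = 5.8, so ζ = 5.8/(2·2.999) = 0.967.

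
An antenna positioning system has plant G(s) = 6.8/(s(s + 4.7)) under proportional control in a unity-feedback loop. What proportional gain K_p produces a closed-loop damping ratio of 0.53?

K_p = 2.89

Closed-loop characteristic equation: s² + 4.7s + K_p·6.8 = 0.
So ω_n = √(6.8K_p) and 2ζω_n = 4.7, giving ζ = 4.7/(2√(6.8K_p)).
Setting ζ = 0.53: √(6.8K_p) = 4.7/(2·0.53) = 4.434, so K_p = 19.66/6.8 = 2.89.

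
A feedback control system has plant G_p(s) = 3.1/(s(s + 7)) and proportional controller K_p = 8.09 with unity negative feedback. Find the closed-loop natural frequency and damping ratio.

ω_n = 5.01 rad/s, ζ = 0.699

The closed-loop denominator is s(s+7) + 8.09·3.1 = s² + 7s + 25.08.
So ω_n² = 25.08 ⇒ ω_n = 5.008 rad/s, and ζ = 7/(2ω_n) = 0.699.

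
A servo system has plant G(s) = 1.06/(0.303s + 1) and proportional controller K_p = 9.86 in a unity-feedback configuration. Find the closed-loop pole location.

s = -37.79

Closed loop: T(s) = K_p·G/(1+K_p·G) = 10.45/(0.303s + 1 + 10.45), with pole at s = −(1 + 10.45)/0.303 = −37.79.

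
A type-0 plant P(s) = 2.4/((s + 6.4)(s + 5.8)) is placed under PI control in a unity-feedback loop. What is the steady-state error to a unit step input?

0

The PI controller's integrator makes the forward path type 1, so e_ss to a step is zero.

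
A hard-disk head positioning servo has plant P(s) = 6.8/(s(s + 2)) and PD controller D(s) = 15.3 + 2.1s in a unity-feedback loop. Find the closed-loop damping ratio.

Forward path: (15.3 + 2.1s)·6.8/(s(s+2)). The closed-loop characteristic equation is s² + (2 + 6.8·2.1)s + 6.8·15.3 = 0.
That is s² + 16.28s + 104 = 0, so ω_n = 10.2 rad/s and ζ = 16.28/(2·10.2) = 0.798.

ζ = 0.798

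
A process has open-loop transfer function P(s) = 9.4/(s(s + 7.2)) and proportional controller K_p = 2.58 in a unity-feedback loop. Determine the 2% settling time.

The closed-loop denominator s² + 7.2s + 24.25 gives ω_n = √24.25 = 4.925 and ζ = 7.2/(2ω_n) = 0.731.
2% settling time T_s ≈ 4/(ζω_n) = 4/3.6 = 1.11 s.

T_s ≈ 1.11 s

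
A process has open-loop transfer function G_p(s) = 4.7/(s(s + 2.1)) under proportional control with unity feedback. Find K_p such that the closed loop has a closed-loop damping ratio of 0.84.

K_p = 0.332

Closed-loop characteristic equation: s² + 2.1s + K_p·4.7 = 0.
So ω_n = √(4.7K_p) and 2ζω_n = 2.1, giving ζ = 2.1/(2√(4.7K_p)).
Setting ζ = 0.84: √(4.7K_p) = 2.1/(2·0.84) = 1.25, so K_p = 1.562/4.7 = 0.332.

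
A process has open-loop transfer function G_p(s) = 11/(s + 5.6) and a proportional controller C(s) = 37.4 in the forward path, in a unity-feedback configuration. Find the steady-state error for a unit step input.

0.0134

The loop is type 0. Static position error constant K_pos = C(0)·G_p(0) = 37.4·1.964 = 73.46.
Steady-state error to a unit step: e_ss = 1/(1+K_pos) = 1/74.46 = 0.0134.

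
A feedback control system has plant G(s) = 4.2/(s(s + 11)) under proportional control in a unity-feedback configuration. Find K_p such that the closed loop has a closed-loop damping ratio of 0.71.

K_p = 14.3

Closed-loop characteristic equation: s² + 11s + K_p·4.2 = 0.
So ω_n = √(4.2K_p) and 2ζω_n = 11, giving ζ = 11/(2√(4.2K_p)).
Setting ζ = 0.71: √(4.2K_p) = 11/(2·0.71) = 7.746, so K_p = 60.01/4.2 = 14.3.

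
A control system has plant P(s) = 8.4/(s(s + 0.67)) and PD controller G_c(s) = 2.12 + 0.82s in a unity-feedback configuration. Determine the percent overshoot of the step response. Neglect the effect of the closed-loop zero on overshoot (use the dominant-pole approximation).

0.18%

Forward path: (2.12 + 0.82s)·8.4/(s(s+0.67)). The closed-loop characteristic equation is s² + (0.67 + 8.4·0.82)s + 8.4·2.12 = 0.
That is s² + 7.558s + 17.81 = 0, so ω_n = 4.22 rad/s and ζ = 7.558/(2·4.22) = 0.8955.
%OS = 100·exp(−πζ/√(1−ζ²)) = 0.18%.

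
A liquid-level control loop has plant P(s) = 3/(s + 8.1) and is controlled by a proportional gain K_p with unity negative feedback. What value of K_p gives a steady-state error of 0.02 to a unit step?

The loop is type 0, so e_ss(step) = 1/(1 + K_pos) with K_pos = K_p·P(0).
P(0) = 0.3704. Require 1/(1 + K_p·0.3704) = 0.02, so 1 + 0.3704·K_p = 50.
K_p = (50 − 1)/0.3704 = 132.

K_p = 132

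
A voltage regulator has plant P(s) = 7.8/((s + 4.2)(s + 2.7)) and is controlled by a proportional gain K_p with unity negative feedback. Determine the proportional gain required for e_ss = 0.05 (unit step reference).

The loop is type 0, so e_ss(step) = 1/(1 + K_pos) with K_pos = K_p·P(0).
P(0) = 0.6878. Require 1/(1 + K_p·0.6878) = 0.05, so 1 + 0.6878·K_p = 20.
K_p = (20 − 1)/0.6878 = 27.6.

K_p = 27.6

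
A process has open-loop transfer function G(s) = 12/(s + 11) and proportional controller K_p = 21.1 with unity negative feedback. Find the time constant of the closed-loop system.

τ = 0.00379 s

Closed-loop transfer function: T(s) = K_p·G(s)/(1 + K_p·G(s)) = 253.2/(s + 11 + 253.2) = 253.2/(s + 264.2).
Time constant τ = 1/264.2 = 0.00379 s.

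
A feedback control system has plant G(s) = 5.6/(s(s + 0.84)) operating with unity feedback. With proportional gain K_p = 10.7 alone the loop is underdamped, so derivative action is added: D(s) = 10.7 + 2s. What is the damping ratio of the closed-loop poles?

Forward path: (10.7 + 2s)·5.6/(s(s+0.84)). The closed-loop characteristic equation is s² + (0.84 + 5.6·2)s + 5.6·10.7 = 0.
That is s² + 12.04s + 59.92 = 0, so ω_n = 7.741 rad/s and ζ = 12.04/(2·7.741) = 0.7777.

ζ = 0.778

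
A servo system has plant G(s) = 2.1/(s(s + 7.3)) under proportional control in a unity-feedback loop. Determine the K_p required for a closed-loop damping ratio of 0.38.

Closed-loop characteristic equation: s² + 7.3s + K_p·2.1 = 0.
So ω_n = √(2.1K_p) and 2ζω_n = 7.3, giving ζ = 7.3/(2√(2.1K_p)).
Setting ζ = 0.38: √(2.1K_p) = 7.3/(2·0.38) = 9.605, so K_p = 92.26/2.1 = 43.9.

K_p = 43.9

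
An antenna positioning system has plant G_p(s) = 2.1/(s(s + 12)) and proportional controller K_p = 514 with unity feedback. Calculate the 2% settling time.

T_s ≈ 0.667 s

From 1 + K_pG_p(s) = 0: s² + 12s + 1079 = 0 ⇒ ω_n = 32.85, ζ = 0.1826.
2% settling time T_s ≈ 4/(ζω_n) = 4/6 = 0.667 s.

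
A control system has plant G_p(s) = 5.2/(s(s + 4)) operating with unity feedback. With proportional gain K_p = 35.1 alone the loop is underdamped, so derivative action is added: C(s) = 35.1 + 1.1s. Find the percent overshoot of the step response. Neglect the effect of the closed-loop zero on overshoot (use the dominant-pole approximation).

Forward path: (35.1 + 1.1s)·5.2/(s(s+4)). The closed-loop characteristic equation is s² + (4 + 5.2·1.1)s + 5.2·35.1 = 0.
That is s² + 9.72s + 182.5 = 0, so ω_n = 13.51 rad/s and ζ = 9.72/(2·13.51) = 0.3597.
%OS = 100·exp(−πζ/√(1−ζ²)) = 29.8%.

29.8%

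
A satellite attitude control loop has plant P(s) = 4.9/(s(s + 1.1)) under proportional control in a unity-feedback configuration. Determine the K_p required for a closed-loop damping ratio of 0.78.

Closed-loop characteristic equation: s² + 1.1s + K_p·4.9 = 0.
So ω_n = √(4.9K_p) and 2ζω_n = 1.1, giving ζ = 1.1/(2√(4.9K_p)).
Setting ζ = 0.78: √(4.9K_p) = 1.1/(2·0.78) = 0.7051, so K_p = 0.4972/4.9 = 0.101.

K_p = 0.101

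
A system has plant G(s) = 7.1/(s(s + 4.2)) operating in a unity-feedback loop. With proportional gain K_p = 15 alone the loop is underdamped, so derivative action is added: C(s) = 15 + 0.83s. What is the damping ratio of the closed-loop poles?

Forward path: (15 + 0.83s)·7.1/(s(s+4.2)). The closed-loop characteristic equation is s² + (4.2 + 7.1·0.83)s + 7.1·15 = 0.
That is s² + 10.09s + 106.5 = 0, so ω_n = 10.32 rad/s and ζ = 10.09/(2·10.32) = 0.489.

ζ = 0.489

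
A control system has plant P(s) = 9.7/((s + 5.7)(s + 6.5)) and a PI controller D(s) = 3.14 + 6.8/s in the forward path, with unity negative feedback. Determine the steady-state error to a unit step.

0

The open loop D(s)P(s) has a pole at the origin (type 1), so the static position error constant is infinite and e_ss = 1/(1+∞) = 0.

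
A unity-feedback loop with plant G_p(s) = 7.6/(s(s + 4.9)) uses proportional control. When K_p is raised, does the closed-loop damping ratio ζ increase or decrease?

decrease

ζ = 4.9/(2√(7.6K_p)); increasing K_p raises the denominator, so ζ falls.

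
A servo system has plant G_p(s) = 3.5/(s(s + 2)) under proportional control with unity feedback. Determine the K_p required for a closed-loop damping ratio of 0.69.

K_p = 0.6

Closed-loop characteristic equation: s² + 2s + K_p·3.5 = 0.
So ω_n = √(3.5K_p) and 2ζω_n = 2, giving ζ = 2/(2√(3.5K_p)).
Setting ζ = 0.69: √(3.5K_p) = 2/(2·0.69) = 1.449, so K_p = 2.1/3.5 = 0.6.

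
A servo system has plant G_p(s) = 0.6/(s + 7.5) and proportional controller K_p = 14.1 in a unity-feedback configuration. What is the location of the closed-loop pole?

s = -15.96

Closed-loop transfer function: T(s) = K_p·G_p(s)/(1 + K_p·G_p(s)) = 8.46/(s + 7.5 + 8.46) = 8.46/(s + 15.96).
The closed-loop pole is at s = −15.96.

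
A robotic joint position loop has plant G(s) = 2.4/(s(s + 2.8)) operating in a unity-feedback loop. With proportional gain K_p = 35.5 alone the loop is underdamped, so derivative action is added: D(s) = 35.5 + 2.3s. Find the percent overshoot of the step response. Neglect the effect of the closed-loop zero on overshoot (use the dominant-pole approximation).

20.5%

Forward path: (35.5 + 2.3s)·2.4/(s(s+2.8)). The closed-loop characteristic equation is s² + (2.8 + 2.4·2.3)s + 2.4·35.5 = 0.
That is s² + 8.32s + 85.2 = 0, so ω_n = 9.23 rad/s and ζ = 8.32/(2·9.23) = 0.4507.
%OS = 100·exp(−πζ/√(1−ζ²)) = 20.5%.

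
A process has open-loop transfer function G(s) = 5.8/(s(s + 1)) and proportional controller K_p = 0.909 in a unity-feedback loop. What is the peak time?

The closed-loop denominator s² + 1s + 5.272 gives ω_n = √5.272 = 2.296 and ζ = 1/(2ω_n) = 0.2178.
Damped frequency ω_d = ω_n√(1−ζ²) = 2.241 rad/s, so peak time T_p = π/ω_d = 1.4 s.

T_p = 1.4 s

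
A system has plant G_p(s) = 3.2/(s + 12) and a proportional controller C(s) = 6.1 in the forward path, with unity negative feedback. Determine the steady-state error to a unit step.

The loop is type 0. Static position error constant K_pos = C(0)·G_p(0) = 6.1·0.2667 = 1.627.
Steady-state error to a unit step: e_ss = 1/(1+K_pos) = 1/2.627 = 0.381.

0.381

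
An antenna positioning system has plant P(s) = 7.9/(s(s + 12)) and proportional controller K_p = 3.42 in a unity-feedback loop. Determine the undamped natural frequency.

With unity feedback the closed-loop characteristic equation is s² + 12s + 3.42·7.9 = s² + 12s + 27.02 = 0.
Matching s² + 2ζω_n s + ω_n²: ω_n = √27.02 = 5.198 rad/s and 2ζω_n = 12, so ζ = 12/(2·5.198) = 1.15.

ω_n = 5.2 rad/s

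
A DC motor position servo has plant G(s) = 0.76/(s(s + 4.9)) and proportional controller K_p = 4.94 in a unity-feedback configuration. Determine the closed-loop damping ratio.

ζ = 1.26

With unity feedback the closed-loop characteristic equation is s² + 4.9s + 4.94·0.76 = s² + 4.9s + 3.754 = 0.
Matching s² + 2ζω_n s + ω_n²: ω_n = √3.754 = 1.938 rad/s and 2ζω_n = 4.9, so ζ = 4.9/(2·1.938) = 1.26.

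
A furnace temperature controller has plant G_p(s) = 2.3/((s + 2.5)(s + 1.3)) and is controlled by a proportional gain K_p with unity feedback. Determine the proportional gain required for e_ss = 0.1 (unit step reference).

The loop is type 0, so e_ss(step) = 1/(1 + K_pos) with K_pos = K_p·G_p(0).
G_p(0) = 0.7077. Require 1/(1 + K_p·0.7077) = 0.1, so 1 + 0.7077·K_p = 10.
K_p = (10 − 1)/0.7077 = 12.7.

K_p = 12.7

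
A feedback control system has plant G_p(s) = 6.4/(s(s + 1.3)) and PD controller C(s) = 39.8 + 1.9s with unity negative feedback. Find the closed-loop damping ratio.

Forward path: (39.8 + 1.9s)·6.4/(s(s+1.3)). The closed-loop characteristic equation is s² + (1.3 + 6.4·1.9)s + 6.4·39.8 = 0.
That is s² + 13.46s + 254.7 = 0, so ω_n = 15.96 rad/s and ζ = 13.46/(2·15.96) = 0.4217.

ζ = 0.422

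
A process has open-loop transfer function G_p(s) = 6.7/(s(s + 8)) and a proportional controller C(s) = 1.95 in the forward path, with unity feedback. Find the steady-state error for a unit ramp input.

The loop has one pole at the origin (type 1). Velocity error constant K_v = lim_{s→0} s·C(s)G_p(s) = 1.95·6.7/8 = 1.633.
Steady-state error to a unit ramp: e_ss = 1/K_v = 0.612.

0.612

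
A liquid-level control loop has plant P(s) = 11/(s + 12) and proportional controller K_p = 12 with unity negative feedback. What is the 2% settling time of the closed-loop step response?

T_s ≈ 0.0278 s

Closed-loop transfer function: T(s) = K_p·P(s)/(1 + K_p·P(s)) = 132/(s + 12 + 132) = 132/(s + 144).
Time constant τ = 1/144 = 0.006944 s, so the 2% settling time is about 4τ = 0.0278 s.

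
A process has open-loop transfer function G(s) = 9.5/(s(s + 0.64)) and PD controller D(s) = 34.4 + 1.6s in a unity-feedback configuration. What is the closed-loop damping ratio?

ζ = 0.438

Forward path: (34.4 + 1.6s)·9.5/(s(s+0.64)). The closed-loop characteristic equation is s² + (0.64 + 9.5·1.6)s + 9.5·34.4 = 0.
That is s² + 15.84s + 326.8 = 0, so ω_n = 18.08 rad/s and ζ = 15.84/(2·18.08) = 0.4381.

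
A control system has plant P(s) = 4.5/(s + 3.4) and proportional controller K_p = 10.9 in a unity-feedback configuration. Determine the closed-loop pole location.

Closed-loop transfer function: T(s) = K_p·P(s)/(1 + K_p·P(s)) = 49.05/(s + 3.4 + 49.05) = 49.05/(s + 52.45).
The closed-loop pole is at s = −52.45.

s = -52.45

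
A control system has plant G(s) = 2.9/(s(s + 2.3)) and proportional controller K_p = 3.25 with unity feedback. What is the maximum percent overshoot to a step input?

28.1%

From 1 + K_pG(s) = 0: s² + 2.3s + 9.425 = 0 ⇒ ω_n = 3.07, ζ = 0.3746.
%OS = 100·exp(−πζ/√(1−ζ²)) = 100·exp(−π·0.3746/√0.8597) = 28.1%.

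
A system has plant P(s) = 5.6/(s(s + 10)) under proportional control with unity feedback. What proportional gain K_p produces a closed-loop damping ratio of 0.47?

Closed-loop characteristic equation: s² + 10s + K_p·5.6 = 0.
So ω_n = √(5.6K_p) and 2ζω_n = 10, giving ζ = 10/(2√(5.6K_p)).
Setting ζ = 0.47: √(5.6K_p) = 10/(2·0.47) = 10.64, so K_p = 113.2/5.6 = 20.2.

K_p = 20.2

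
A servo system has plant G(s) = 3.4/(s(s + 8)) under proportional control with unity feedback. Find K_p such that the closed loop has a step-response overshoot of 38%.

From %OS = 100·exp(−πζ/√(1−ζ²)) = 38%, ζ = −ln(0.38)/√(π²+ln²(0.38)) = 0.2943.
Characteristic equation s² + 8s + 3.4K_p = 0 gives ζ = 8/(2√(3.4K_p)).
Setting ζ = 0.2943: √(3.4K_p) = 8/(2·0.2943) = 13.59, so K_p = 184.7/3.4 = 54.3.

K_p = 54.3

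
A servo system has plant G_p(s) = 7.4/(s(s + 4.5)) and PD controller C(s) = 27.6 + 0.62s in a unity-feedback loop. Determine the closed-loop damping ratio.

Forward path: (27.6 + 0.62s)·7.4/(s(s+4.5)). The closed-loop characteristic equation is s² + (4.5 + 7.4·0.62)s + 7.4·27.6 = 0.
That is s² + 9.088s + 204.2 = 0, so ω_n = 14.29 rad/s and ζ = 9.088/(2·14.29) = 0.318.

ζ = 0.318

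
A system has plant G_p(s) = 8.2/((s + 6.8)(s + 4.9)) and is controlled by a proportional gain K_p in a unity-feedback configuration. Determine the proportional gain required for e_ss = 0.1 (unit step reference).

K_p = 36.6

The loop is type 0, so e_ss(step) = 1/(1 + K_pos) with K_pos = K_p·G_p(0).
G_p(0) = 0.2461. Require 1/(1 + K_p·0.2461) = 0.1, so 1 + 0.2461·K_p = 10.
K_p = (10 − 1)/0.2461 = 36.6.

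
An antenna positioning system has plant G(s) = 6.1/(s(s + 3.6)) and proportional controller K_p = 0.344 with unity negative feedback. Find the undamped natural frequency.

With unity feedback the closed-loop characteristic equation is s² + 3.6s + 0.344·6.1 = s² + 3.6s + 2.098 = 0.
Matching s² + 2ζω_n s + ω_n²: ω_n = √2.098 = 1.449 rad/s and 2ζω_n = 3.6, so ζ = 3.6/(2·1.449) = 1.24.

ω_n = 1.45 rad/s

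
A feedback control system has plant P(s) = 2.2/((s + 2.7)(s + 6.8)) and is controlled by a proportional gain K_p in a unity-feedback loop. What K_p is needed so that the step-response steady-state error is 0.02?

K_p = 409

For a type-0 loop with proportional control, e_ss = 1/(1 + K_p·P(0)).
P(0) = 0.1198. Require 1/(1 + K_p·0.1198) = 0.02, so 1 + 0.1198·K_p = 50.
K_p = (50 − 1)/0.1198 = 409.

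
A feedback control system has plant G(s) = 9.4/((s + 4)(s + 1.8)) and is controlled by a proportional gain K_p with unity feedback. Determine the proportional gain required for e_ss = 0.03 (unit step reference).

K_p = 24.8

For a type-0 loop with proportional control, e_ss = 1/(1 + K_p·G(0)).
G(0) = 1.306. Require 1/(1 + K_p·1.306) = 0.03, so 1 + 1.306·K_p = 33.33.
K_p = (33.33 − 1)/1.306 = 24.8.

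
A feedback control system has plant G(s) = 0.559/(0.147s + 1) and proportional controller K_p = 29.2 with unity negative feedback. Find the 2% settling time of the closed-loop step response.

T_s ≈ 0.0339 s

Closed loop: T(s) = K_p·G/(1+K_p·G) = 16.32/(0.147s + 1 + 16.32), with pole at s = −(1 + 16.32)/0.147 = −117.8.
τ = 1/117.8 = 0.008486 s, so 2% settling time ≈ 4τ = 0.0339 s.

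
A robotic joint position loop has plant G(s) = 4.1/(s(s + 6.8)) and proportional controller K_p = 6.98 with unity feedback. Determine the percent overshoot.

The closed-loop denominator s² + 6.8s + 28.62 gives ω_n = √28.62 = 5.35 and ζ = 6.8/(2ω_n) = 0.6356.
%OS = 100·exp(−πζ/√(1−ζ²)) = 100·exp(−π·0.6356/√0.5961) = 7.53%.

7.53%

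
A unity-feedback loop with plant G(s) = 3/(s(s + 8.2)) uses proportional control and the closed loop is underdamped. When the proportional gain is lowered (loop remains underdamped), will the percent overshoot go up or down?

decrease

ζ = 8.2/(2√(3K_p)) rises as K_p falls; higher damping means less overshoot.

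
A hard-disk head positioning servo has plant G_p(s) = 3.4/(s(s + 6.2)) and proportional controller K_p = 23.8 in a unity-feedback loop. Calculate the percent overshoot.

31.6%

The closed-loop denominator s² + 6.2s + 80.92 gives ω_n = √80.92 = 8.996 and ζ = 6.2/(2ω_n) = 0.3446.
%OS = 100·exp(−πζ/√(1−ζ²)) = 100·exp(−π·0.3446/√0.8812) = 31.6%.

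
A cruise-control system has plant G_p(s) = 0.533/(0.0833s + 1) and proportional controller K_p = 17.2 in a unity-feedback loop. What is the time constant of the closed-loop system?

τ = 0.00819 s

Closed loop: T(s) = K_p·G_p/(1+K_p·G_p) = 9.168/(0.0833s + 1 + 9.168), with pole at s = −(1 + 9.168)/0.0833 = −122.1.
Closed-loop time constant τ = 1/122.1 = 0.00819 s.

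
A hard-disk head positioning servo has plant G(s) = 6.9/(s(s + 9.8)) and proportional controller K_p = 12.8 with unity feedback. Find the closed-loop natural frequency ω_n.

ω_n = 9.4 rad/s

The closed-loop denominator is s(s+9.8) + 12.8·6.9 = s² + 9.8s + 88.32.
So ω_n² = 88.32 ⇒ ω_n = 9.398 rad/s, and ζ = 9.8/(2ω_n) = 0.521.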